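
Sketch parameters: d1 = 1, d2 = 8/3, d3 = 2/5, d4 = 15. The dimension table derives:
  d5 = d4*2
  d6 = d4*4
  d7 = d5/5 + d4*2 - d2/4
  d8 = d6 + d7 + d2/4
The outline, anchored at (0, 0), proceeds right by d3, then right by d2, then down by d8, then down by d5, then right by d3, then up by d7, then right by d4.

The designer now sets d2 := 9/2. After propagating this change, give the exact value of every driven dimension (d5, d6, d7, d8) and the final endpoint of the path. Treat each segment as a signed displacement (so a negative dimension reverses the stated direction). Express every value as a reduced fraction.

d5 = 30
d6 = 60
d7 = 279/8
d8 = 96
endpoint = (203/10, -729/8)

Apply edit: d2 := 9/2
  d5 = d4*2 = 30
  d6 = d4*4 = 60
  d7 = d5/5 + d4*2 - d2/4 = 279/8
  d8 = d6 + d7 + d2/4 = 96
Walk from origin (0, 0):
  seg 1: right by d3 = 2/5 → (2/5, 0)
  seg 2: right by d2 = 9/2 → (49/10, 0)
  seg 3: down by d8 = 96 → (49/10, -96)
  seg 4: down by d5 = 30 → (49/10, -126)
  seg 5: right by d3 = 2/5 → (53/10, -126)
  seg 6: up by d7 = 279/8 → (53/10, -729/8)
  seg 7: right by d4 = 15 → (203/10, -729/8)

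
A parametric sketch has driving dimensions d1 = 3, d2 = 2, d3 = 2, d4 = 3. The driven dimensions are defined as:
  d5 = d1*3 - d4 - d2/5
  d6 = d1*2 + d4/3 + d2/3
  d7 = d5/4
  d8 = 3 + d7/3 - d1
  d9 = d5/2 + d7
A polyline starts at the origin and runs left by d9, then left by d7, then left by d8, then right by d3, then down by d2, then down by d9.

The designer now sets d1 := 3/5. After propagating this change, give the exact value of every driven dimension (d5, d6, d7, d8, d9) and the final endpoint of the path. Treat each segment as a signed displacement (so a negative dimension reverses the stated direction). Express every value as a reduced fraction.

d5 = -8/5
d6 = 43/15
d7 = -2/5
d8 = 34/15
d9 = -6/5
endpoint = (4/3, -4/5)

Apply edit: d1 := 3/5
  d5 = d1*3 - d4 - d2/5 = -8/5
  d6 = d1*2 + d4/3 + d2/3 = 43/15
  d7 = d5/4 = -2/5
  d8 = 3 + d7/3 - d1 = 34/15
  d9 = d5/2 + d7 = -6/5
Walk from origin (0, 0):
  seg 1: left by d9 = -6/5 → (6/5, 0)
  seg 2: left by d7 = -2/5 → (8/5, 0)
  seg 3: left by d8 = 34/15 → (-2/3, 0)
  seg 4: right by d3 = 2 → (4/3, 0)
  seg 5: down by d2 = 2 → (4/3, -2)
  seg 6: down by d9 = -6/5 → (4/3, -4/5)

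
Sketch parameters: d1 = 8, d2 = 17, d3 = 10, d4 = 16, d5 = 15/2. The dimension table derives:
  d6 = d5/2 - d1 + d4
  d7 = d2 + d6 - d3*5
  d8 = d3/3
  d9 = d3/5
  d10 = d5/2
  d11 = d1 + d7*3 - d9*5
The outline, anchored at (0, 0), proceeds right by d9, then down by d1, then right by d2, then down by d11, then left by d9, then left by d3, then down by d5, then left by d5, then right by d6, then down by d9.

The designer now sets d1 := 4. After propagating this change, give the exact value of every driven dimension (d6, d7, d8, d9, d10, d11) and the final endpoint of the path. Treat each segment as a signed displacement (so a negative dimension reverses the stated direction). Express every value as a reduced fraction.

Apply edit: d1 := 4
  d6 = d5/2 - d1 + d4 = 63/4
  d7 = d2 + d6 - d3*5 = -69/4
  d8 = d3/3 = 10/3
  d9 = d3/5 = 2
  d10 = d5/2 = 15/4
  d11 = d1 + d7*3 - d9*5 = -231/4
Walk from origin (0, 0):
  seg 1: right by d9 = 2 → (2, 0)
  seg 2: down by d1 = 4 → (2, -4)
  seg 3: right by d2 = 17 → (19, -4)
  seg 4: down by d11 = -231/4 → (19, 215/4)
  seg 5: left by d9 = 2 → (17, 215/4)
  seg 6: left by d3 = 10 → (7, 215/4)
  seg 7: down by d5 = 15/2 → (7, 185/4)
  seg 8: left by d5 = 15/2 → (-1/2, 185/4)
  seg 9: right by d6 = 63/4 → (61/4, 185/4)
  seg 10: down by d9 = 2 → (61/4, 177/4)

d6 = 63/4
d7 = -69/4
d8 = 10/3
d9 = 2
d10 = 15/4
d11 = -231/4
endpoint = (61/4, 177/4)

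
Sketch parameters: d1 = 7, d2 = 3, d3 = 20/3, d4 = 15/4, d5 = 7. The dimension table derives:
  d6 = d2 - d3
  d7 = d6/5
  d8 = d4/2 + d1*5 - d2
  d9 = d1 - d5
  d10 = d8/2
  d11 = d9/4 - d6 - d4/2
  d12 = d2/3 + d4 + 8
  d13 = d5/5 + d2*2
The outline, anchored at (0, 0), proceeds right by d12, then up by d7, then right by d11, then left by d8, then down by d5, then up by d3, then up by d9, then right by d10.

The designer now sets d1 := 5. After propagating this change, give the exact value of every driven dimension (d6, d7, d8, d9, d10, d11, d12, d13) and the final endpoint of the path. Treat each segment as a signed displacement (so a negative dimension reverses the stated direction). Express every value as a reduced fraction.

d6 = -11/3
d7 = -11/15
d8 = 191/8
d9 = -2
d10 = 191/16
d11 = 31/24
d12 = 51/4
d13 = 37/5
endpoint = (101/48, -46/15)

Apply edit: d1 := 5
  d6 = d2 - d3 = -11/3
  d7 = d6/5 = -11/15
  d8 = d4/2 + d1*5 - d2 = 191/8
  d9 = d1 - d5 = -2
  d10 = d8/2 = 191/16
  d11 = d9/4 - d6 - d4/2 = 31/24
  d12 = d2/3 + d4 + 8 = 51/4
  d13 = d5/5 + d2*2 = 37/5
Walk from origin (0, 0):
  seg 1: right by d12 = 51/4 → (51/4, 0)
  seg 2: up by d7 = -11/15 → (51/4, -11/15)
  seg 3: right by d11 = 31/24 → (337/24, -11/15)
  seg 4: left by d8 = 191/8 → (-59/6, -11/15)
  seg 5: down by d5 = 7 → (-59/6, -116/15)
  seg 6: up by d3 = 20/3 → (-59/6, -16/15)
  seg 7: up by d9 = -2 → (-59/6, -46/15)
  seg 8: right by d10 = 191/16 → (101/48, -46/15)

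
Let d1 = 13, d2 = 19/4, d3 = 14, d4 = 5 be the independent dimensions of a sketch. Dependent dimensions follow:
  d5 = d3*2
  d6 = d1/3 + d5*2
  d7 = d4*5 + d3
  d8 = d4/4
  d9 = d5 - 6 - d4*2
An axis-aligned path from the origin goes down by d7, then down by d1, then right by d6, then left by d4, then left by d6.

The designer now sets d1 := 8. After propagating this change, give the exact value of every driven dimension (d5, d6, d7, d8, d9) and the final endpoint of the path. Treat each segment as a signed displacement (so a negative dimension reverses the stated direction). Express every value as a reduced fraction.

d5 = 28
d6 = 176/3
d7 = 39
d8 = 5/4
d9 = 12
endpoint = (-5, -47)

Apply edit: d1 := 8
  d5 = d3*2 = 28
  d6 = d1/3 + d5*2 = 176/3
  d7 = d4*5 + d3 = 39
  d8 = d4/4 = 5/4
  d9 = d5 - 6 - d4*2 = 12
Walk from origin (0, 0):
  seg 1: down by d7 = 39 → (0, -39)
  seg 2: down by d1 = 8 → (0, -47)
  seg 3: right by d6 = 176/3 → (176/3, -47)
  seg 4: left by d4 = 5 → (161/3, -47)
  seg 5: left by d6 = 176/3 → (-5, -47)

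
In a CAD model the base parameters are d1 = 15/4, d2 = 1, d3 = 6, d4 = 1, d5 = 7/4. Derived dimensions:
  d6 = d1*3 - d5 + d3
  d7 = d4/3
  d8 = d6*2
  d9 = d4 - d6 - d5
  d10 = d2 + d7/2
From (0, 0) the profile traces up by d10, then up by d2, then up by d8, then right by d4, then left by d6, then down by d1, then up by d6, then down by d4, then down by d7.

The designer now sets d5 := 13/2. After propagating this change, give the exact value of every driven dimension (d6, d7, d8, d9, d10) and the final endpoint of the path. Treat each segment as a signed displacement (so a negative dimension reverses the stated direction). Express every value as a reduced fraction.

Apply edit: d5 := 13/2
  d6 = d1*3 - d5 + d3 = 43/4
  d7 = d4/3 = 1/3
  d8 = d6*2 = 43/2
  d9 = d4 - d6 - d5 = -65/4
  d10 = d2 + d7/2 = 7/6
Walk from origin (0, 0):
  seg 1: up by d10 = 7/6 → (0, 7/6)
  seg 2: up by d2 = 1 → (0, 13/6)
  seg 3: up by d8 = 43/2 → (0, 71/3)
  seg 4: right by d4 = 1 → (1, 71/3)
  seg 5: left by d6 = 43/4 → (-39/4, 71/3)
  seg 6: down by d1 = 15/4 → (-39/4, 239/12)
  seg 7: up by d6 = 43/4 → (-39/4, 92/3)
  seg 8: down by d4 = 1 → (-39/4, 89/3)
  seg 9: down by d7 = 1/3 → (-39/4, 88/3)

d6 = 43/4
d7 = 1/3
d8 = 43/2
d9 = -65/4
d10 = 7/6
endpoint = (-39/4, 88/3)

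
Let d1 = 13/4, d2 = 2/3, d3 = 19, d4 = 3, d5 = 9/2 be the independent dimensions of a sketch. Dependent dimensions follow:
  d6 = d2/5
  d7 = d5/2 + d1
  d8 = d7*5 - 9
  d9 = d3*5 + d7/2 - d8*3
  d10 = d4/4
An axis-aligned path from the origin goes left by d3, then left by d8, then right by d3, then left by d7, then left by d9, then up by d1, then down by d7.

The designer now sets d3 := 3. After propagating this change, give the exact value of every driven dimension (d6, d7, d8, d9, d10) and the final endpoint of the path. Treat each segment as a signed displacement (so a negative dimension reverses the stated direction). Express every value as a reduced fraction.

d6 = 2/15
d7 = 11/2
d8 = 37/2
d9 = -151/4
d10 = 3/4
endpoint = (55/4, -9/4)

Apply edit: d3 := 3
  d6 = d2/5 = 2/15
  d7 = d5/2 + d1 = 11/2
  d8 = d7*5 - 9 = 37/2
  d9 = d3*5 + d7/2 - d8*3 = -151/4
  d10 = d4/4 = 3/4
Walk from origin (0, 0):
  seg 1: left by d3 = 3 → (-3, 0)
  seg 2: left by d8 = 37/2 → (-43/2, 0)
  seg 3: right by d3 = 3 → (-37/2, 0)
  seg 4: left by d7 = 11/2 → (-24, 0)
  seg 5: left by d9 = -151/4 → (55/4, 0)
  seg 6: up by d1 = 13/4 → (55/4, 13/4)
  seg 7: down by d7 = 11/2 → (55/4, -9/4)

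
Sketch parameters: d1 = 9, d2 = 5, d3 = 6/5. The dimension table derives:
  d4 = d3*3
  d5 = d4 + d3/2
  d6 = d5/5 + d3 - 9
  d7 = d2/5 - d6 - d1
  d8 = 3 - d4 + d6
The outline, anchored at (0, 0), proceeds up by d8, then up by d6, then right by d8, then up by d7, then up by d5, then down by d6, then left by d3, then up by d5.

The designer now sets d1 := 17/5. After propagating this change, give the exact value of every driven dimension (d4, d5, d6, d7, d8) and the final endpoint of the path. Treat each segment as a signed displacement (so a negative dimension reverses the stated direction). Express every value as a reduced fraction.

Apply edit: d1 := 17/5
  d4 = d3*3 = 18/5
  d5 = d4 + d3/2 = 21/5
  d6 = d5/5 + d3 - 9 = -174/25
  d7 = d2/5 - d6 - d1 = 114/25
  d8 = 3 - d4 + d6 = -189/25
Walk from origin (0, 0):
  seg 1: up by d8 = -189/25 → (0, -189/25)
  seg 2: up by d6 = -174/25 → (0, -363/25)
  seg 3: right by d8 = -189/25 → (-189/25, -363/25)
  seg 4: up by d7 = 114/25 → (-189/25, -249/25)
  seg 5: up by d5 = 21/5 → (-189/25, -144/25)
  seg 6: down by d6 = -174/25 → (-189/25, 6/5)
  seg 7: left by d3 = 6/5 → (-219/25, 6/5)
  seg 8: up by d5 = 21/5 → (-219/25, 27/5)

d4 = 18/5
d5 = 21/5
d6 = -174/25
d7 = 114/25
d8 = -189/25
endpoint = (-219/25, 27/5)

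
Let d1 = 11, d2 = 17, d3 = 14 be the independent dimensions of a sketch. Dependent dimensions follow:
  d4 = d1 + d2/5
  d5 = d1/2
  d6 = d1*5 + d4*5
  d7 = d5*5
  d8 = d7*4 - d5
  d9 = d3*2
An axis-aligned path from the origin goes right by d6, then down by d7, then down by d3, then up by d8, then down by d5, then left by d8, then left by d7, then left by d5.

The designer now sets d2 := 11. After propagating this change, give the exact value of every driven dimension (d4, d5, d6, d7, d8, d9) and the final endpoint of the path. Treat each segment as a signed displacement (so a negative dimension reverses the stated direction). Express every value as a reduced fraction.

Apply edit: d2 := 11
  d4 = d1 + d2/5 = 66/5
  d5 = d1/2 = 11/2
  d6 = d1*5 + d4*5 = 121
  d7 = d5*5 = 55/2
  d8 = d7*4 - d5 = 209/2
  d9 = d3*2 = 28
Walk from origin (0, 0):
  seg 1: right by d6 = 121 → (121, 0)
  seg 2: down by d7 = 55/2 → (121, -55/2)
  seg 3: down by d3 = 14 → (121, -83/2)
  seg 4: up by d8 = 209/2 → (121, 63)
  seg 5: down by d5 = 11/2 → (121, 115/2)
  seg 6: left by d8 = 209/2 → (33/2, 115/2)
  seg 7: left by d7 = 55/2 → (-11, 115/2)
  seg 8: left by d5 = 11/2 → (-33/2, 115/2)

d4 = 66/5
d5 = 11/2
d6 = 121
d7 = 55/2
d8 = 209/2
d9 = 28
endpoint = (-33/2, 115/2)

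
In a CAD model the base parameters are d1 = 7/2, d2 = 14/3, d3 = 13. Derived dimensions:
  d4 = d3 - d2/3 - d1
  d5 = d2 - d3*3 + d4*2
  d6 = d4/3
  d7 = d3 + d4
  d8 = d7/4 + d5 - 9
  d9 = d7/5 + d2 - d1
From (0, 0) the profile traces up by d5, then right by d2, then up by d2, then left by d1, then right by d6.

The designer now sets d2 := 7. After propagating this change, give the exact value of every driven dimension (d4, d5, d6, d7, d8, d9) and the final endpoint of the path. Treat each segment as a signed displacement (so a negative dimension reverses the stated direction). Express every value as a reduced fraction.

Apply edit: d2 := 7
  d4 = d3 - d2/3 - d1 = 43/6
  d5 = d2 - d3*3 + d4*2 = -53/3
  d6 = d4/3 = 43/18
  d7 = d3 + d4 = 121/6
  d8 = d7/4 + d5 - 9 = -173/8
  d9 = d7/5 + d2 - d1 = 113/15
Walk from origin (0, 0):
  seg 1: up by d5 = -53/3 → (0, -53/3)
  seg 2: right by d2 = 7 → (7, -53/3)
  seg 3: up by d2 = 7 → (7, -32/3)
  seg 4: left by d1 = 7/2 → (7/2, -32/3)
  seg 5: right by d6 = 43/18 → (53/9, -32/3)

d4 = 43/6
d5 = -53/3
d6 = 43/18
d7 = 121/6
d8 = -173/8
d9 = 113/15
endpoint = (53/9, -32/3)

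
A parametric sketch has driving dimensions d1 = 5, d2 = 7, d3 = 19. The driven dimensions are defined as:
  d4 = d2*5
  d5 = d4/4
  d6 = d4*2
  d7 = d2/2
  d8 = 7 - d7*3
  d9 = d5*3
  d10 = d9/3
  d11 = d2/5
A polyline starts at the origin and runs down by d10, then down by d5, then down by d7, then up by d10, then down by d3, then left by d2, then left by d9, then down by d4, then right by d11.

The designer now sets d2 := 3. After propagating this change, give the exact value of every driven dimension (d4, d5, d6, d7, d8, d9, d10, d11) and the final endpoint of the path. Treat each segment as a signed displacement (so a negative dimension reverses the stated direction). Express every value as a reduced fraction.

d4 = 15
d5 = 15/4
d6 = 30
d7 = 3/2
d8 = 5/2
d9 = 45/4
d10 = 15/4
d11 = 3/5
endpoint = (-273/20, -157/4)

Apply edit: d2 := 3
  d4 = d2*5 = 15
  d5 = d4/4 = 15/4
  d6 = d4*2 = 30
  d7 = d2/2 = 3/2
  d8 = 7 - d7*3 = 5/2
  d9 = d5*3 = 45/4
  d10 = d9/3 = 15/4
  d11 = d2/5 = 3/5
Walk from origin (0, 0):
  seg 1: down by d10 = 15/4 → (0, -15/4)
  seg 2: down by d5 = 15/4 → (0, -15/2)
  seg 3: down by d7 = 3/2 → (0, -9)
  seg 4: up by d10 = 15/4 → (0, -21/4)
  seg 5: down by d3 = 19 → (0, -97/4)
  seg 6: left by d2 = 3 → (-3, -97/4)
  seg 7: left by d9 = 45/4 → (-57/4, -97/4)
  seg 8: down by d4 = 15 → (-57/4, -157/4)
  seg 9: right by d11 = 3/5 → (-273/20, -157/4)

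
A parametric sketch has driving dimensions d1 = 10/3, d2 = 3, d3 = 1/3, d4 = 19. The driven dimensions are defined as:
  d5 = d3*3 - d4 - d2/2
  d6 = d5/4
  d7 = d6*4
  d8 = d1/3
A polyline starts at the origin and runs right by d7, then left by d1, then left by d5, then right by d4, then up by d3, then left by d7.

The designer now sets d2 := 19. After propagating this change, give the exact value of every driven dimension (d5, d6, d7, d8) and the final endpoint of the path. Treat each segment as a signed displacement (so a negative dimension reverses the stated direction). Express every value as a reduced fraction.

Apply edit: d2 := 19
  d5 = d3*3 - d4 - d2/2 = -55/2
  d6 = d5/4 = -55/8
  d7 = d6*4 = -55/2
  d8 = d1/3 = 10/9
Walk from origin (0, 0):
  seg 1: right by d7 = -55/2 → (-55/2, 0)
  seg 2: left by d1 = 10/3 → (-185/6, 0)
  seg 3: left by d5 = -55/2 → (-10/3, 0)
  seg 4: right by d4 = 19 → (47/3, 0)
  seg 5: up by d3 = 1/3 → (47/3, 1/3)
  seg 6: left by d7 = -55/2 → (259/6, 1/3)

d5 = -55/2
d6 = -55/8
d7 = -55/2
d8 = 10/9
endpoint = (259/6, 1/3)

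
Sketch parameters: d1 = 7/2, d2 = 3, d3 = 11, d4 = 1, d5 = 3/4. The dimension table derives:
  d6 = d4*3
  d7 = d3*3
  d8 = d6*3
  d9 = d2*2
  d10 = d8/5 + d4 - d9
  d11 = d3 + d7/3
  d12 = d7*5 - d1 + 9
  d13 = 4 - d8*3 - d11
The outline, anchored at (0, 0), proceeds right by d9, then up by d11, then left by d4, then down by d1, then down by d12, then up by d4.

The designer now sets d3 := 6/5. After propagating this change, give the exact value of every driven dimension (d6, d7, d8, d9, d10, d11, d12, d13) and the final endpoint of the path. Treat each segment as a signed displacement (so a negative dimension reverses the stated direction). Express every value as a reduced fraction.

d6 = 3
d7 = 18/5
d8 = 9
d9 = 6
d10 = -16/5
d11 = 12/5
d12 = 47/2
d13 = -127/5
endpoint = (5, -118/5)

Apply edit: d3 := 6/5
  d6 = d4*3 = 3
  d7 = d3*3 = 18/5
  d8 = d6*3 = 9
  d9 = d2*2 = 6
  d10 = d8/5 + d4 - d9 = -16/5
  d11 = d3 + d7/3 = 12/5
  d12 = d7*5 - d1 + 9 = 47/2
  d13 = 4 - d8*3 - d11 = -127/5
Walk from origin (0, 0):
  seg 1: right by d9 = 6 → (6, 0)
  seg 2: up by d11 = 12/5 → (6, 12/5)
  seg 3: left by d4 = 1 → (5, 12/5)
  seg 4: down by d1 = 7/2 → (5, -11/10)
  seg 5: down by d12 = 47/2 → (5, -123/5)
  seg 6: up by d4 = 1 → (5, -118/5)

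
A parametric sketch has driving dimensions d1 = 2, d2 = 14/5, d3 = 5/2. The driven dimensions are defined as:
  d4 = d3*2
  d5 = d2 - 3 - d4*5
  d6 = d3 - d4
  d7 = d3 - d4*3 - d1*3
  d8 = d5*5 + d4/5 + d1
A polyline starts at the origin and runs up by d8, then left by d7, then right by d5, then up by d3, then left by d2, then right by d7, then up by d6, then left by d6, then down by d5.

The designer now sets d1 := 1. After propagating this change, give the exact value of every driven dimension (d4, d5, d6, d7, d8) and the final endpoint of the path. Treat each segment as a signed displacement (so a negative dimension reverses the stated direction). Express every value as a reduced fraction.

Apply edit: d1 := 1
  d4 = d3*2 = 5
  d5 = d2 - 3 - d4*5 = -126/5
  d6 = d3 - d4 = -5/2
  d7 = d3 - d4*3 - d1*3 = -31/2
  d8 = d5*5 + d4/5 + d1 = -124
Walk from origin (0, 0):
  seg 1: up by d8 = -124 → (0, -124)
  seg 2: left by d7 = -31/2 → (31/2, -124)
  seg 3: right by d5 = -126/5 → (-97/10, -124)
  seg 4: up by d3 = 5/2 → (-97/10, -243/2)
  seg 5: left by d2 = 14/5 → (-25/2, -243/2)
  seg 6: right by d7 = -31/2 → (-28, -243/2)
  seg 7: up by d6 = -5/2 → (-28, -124)
  seg 8: left by d6 = -5/2 → (-51/2, -124)
  seg 9: down by d5 = -126/5 → (-51/2, -494/5)

d4 = 5
d5 = -126/5
d6 = -5/2
d7 = -31/2
d8 = -124
endpoint = (-51/2, -494/5)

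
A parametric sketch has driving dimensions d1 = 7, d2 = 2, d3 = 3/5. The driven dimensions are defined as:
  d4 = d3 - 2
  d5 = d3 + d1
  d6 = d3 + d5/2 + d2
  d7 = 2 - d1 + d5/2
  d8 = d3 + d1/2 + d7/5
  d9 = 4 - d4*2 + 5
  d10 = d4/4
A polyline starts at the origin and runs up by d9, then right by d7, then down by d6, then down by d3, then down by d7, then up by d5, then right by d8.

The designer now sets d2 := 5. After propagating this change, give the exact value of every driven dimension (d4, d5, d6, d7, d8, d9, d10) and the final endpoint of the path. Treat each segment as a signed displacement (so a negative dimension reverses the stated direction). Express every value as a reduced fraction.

Apply edit: d2 := 5
  d4 = d3 - 2 = -7/5
  d5 = d3 + d1 = 38/5
  d6 = d3 + d5/2 + d2 = 47/5
  d7 = 2 - d1 + d5/2 = -6/5
  d8 = d3 + d1/2 + d7/5 = 193/50
  d9 = 4 - d4*2 + 5 = 59/5
  d10 = d4/4 = -7/20
Walk from origin (0, 0):
  seg 1: up by d9 = 59/5 → (0, 59/5)
  seg 2: right by d7 = -6/5 → (-6/5, 59/5)
  seg 3: down by d6 = 47/5 → (-6/5, 12/5)
  seg 4: down by d3 = 3/5 → (-6/5, 9/5)
  seg 5: down by d7 = -6/5 → (-6/5, 3)
  seg 6: up by d5 = 38/5 → (-6/5, 53/5)
  seg 7: right by d8 = 193/50 → (133/50, 53/5)

d4 = -7/5
d5 = 38/5
d6 = 47/5
d7 = -6/5
d8 = 193/50
d9 = 59/5
d10 = -7/20
endpoint = (133/50, 53/5)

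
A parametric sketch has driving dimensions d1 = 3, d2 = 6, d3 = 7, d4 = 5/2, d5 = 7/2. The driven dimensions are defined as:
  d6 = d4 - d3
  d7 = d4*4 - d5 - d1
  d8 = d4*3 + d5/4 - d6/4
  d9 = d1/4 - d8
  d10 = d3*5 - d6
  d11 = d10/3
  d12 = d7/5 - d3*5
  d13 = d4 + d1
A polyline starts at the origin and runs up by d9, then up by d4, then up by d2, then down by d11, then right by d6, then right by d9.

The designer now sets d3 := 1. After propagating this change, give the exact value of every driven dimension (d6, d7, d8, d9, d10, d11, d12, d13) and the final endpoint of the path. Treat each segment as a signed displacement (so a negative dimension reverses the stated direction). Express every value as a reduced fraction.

Apply edit: d3 := 1
  d6 = d4 - d3 = 3/2
  d7 = d4*4 - d5 - d1 = 7/2
  d8 = d4*3 + d5/4 - d6/4 = 8
  d9 = d1/4 - d8 = -29/4
  d10 = d3*5 - d6 = 7/2
  d11 = d10/3 = 7/6
  d12 = d7/5 - d3*5 = -43/10
  d13 = d4 + d1 = 11/2
Walk from origin (0, 0):
  seg 1: up by d9 = -29/4 → (0, -29/4)
  seg 2: up by d4 = 5/2 → (0, -19/4)
  seg 3: up by d2 = 6 → (0, 5/4)
  seg 4: down by d11 = 7/6 → (0, 1/12)
  seg 5: right by d6 = 3/2 → (3/2, 1/12)
  seg 6: right by d9 = -29/4 → (-23/4, 1/12)

d6 = 3/2
d7 = 7/2
d8 = 8
d9 = -29/4
d10 = 7/2
d11 = 7/6
d12 = -43/10
d13 = 11/2
endpoint = (-23/4, 1/12)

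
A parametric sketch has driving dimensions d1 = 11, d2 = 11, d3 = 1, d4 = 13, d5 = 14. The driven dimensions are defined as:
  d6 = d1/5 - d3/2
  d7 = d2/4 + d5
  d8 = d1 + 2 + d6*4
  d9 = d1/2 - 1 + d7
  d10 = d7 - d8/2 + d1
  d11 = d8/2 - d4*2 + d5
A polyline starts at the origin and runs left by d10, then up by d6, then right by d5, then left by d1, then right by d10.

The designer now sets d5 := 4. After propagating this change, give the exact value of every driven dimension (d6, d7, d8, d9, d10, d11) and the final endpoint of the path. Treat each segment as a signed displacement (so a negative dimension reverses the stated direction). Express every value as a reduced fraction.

d6 = 17/10
d7 = 27/4
d8 = 99/5
d9 = 45/4
d10 = 157/20
d11 = -121/10
endpoint = (-7, 17/10)

Apply edit: d5 := 4
  d6 = d1/5 - d3/2 = 17/10
  d7 = d2/4 + d5 = 27/4
  d8 = d1 + 2 + d6*4 = 99/5
  d9 = d1/2 - 1 + d7 = 45/4
  d10 = d7 - d8/2 + d1 = 157/20
  d11 = d8/2 - d4*2 + d5 = -121/10
Walk from origin (0, 0):
  seg 1: left by d10 = 157/20 → (-157/20, 0)
  seg 2: up by d6 = 17/10 → (-157/20, 17/10)
  seg 3: right by d5 = 4 → (-77/20, 17/10)
  seg 4: left by d1 = 11 → (-297/20, 17/10)
  seg 5: right by d10 = 157/20 → (-7, 17/10)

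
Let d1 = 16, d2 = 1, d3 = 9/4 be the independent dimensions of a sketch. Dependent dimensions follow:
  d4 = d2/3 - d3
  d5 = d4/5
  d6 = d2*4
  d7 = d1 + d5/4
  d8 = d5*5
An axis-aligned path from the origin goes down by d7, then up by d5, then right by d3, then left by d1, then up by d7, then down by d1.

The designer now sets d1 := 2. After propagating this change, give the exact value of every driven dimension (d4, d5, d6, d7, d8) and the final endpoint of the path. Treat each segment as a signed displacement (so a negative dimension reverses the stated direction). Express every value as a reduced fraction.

d4 = -23/12
d5 = -23/60
d6 = 4
d7 = 457/240
d8 = -23/12
endpoint = (1/4, -143/60)

Apply edit: d1 := 2
  d4 = d2/3 - d3 = -23/12
  d5 = d4/5 = -23/60
  d6 = d2*4 = 4
  d7 = d1 + d5/4 = 457/240
  d8 = d5*5 = -23/12
Walk from origin (0, 0):
  seg 1: down by d7 = 457/240 → (0, -457/240)
  seg 2: up by d5 = -23/60 → (0, -183/80)
  seg 3: right by d3 = 9/4 → (9/4, -183/80)
  seg 4: left by d1 = 2 → (1/4, -183/80)
  seg 5: up by d7 = 457/240 → (1/4, -23/60)
  seg 6: down by d1 = 2 → (1/4, -143/60)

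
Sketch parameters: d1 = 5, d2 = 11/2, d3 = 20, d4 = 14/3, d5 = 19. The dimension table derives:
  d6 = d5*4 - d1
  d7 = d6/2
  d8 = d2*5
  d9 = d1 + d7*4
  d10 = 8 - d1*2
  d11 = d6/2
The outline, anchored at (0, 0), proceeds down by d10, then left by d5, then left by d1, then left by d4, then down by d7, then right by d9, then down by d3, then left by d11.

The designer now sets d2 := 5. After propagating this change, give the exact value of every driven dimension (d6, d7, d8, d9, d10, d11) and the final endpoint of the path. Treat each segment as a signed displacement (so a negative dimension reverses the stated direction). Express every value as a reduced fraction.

d6 = 71
d7 = 71/2
d8 = 25
d9 = 147
d10 = -2
d11 = 71/2
endpoint = (497/6, -107/2)

Apply edit: d2 := 5
  d6 = d5*4 - d1 = 71
  d7 = d6/2 = 71/2
  d8 = d2*5 = 25
  d9 = d1 + d7*4 = 147
  d10 = 8 - d1*2 = -2
  d11 = d6/2 = 71/2
Walk from origin (0, 0):
  seg 1: down by d10 = -2 → (0, 2)
  seg 2: left by d5 = 19 → (-19, 2)
  seg 3: left by d1 = 5 → (-24, 2)
  seg 4: left by d4 = 14/3 → (-86/3, 2)
  seg 5: down by d7 = 71/2 → (-86/3, -67/2)
  seg 6: right by d9 = 147 → (355/3, -67/2)
  seg 7: down by d3 = 20 → (355/3, -107/2)
  seg 8: left by d11 = 71/2 → (497/6, -107/2)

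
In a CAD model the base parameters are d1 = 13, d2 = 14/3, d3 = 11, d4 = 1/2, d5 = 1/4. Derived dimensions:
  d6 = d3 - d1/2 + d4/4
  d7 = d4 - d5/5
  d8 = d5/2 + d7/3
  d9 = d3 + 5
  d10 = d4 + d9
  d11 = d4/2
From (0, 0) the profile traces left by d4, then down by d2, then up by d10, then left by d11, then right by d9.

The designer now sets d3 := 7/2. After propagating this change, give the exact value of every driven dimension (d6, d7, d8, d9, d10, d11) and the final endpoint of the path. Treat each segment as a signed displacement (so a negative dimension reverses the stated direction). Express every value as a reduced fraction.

d6 = -23/8
d7 = 9/20
d8 = 11/40
d9 = 17/2
d10 = 9
d11 = 1/4
endpoint = (31/4, 13/3)

Apply edit: d3 := 7/2
  d6 = d3 - d1/2 + d4/4 = -23/8
  d7 = d4 - d5/5 = 9/20
  d8 = d5/2 + d7/3 = 11/40
  d9 = d3 + 5 = 17/2
  d10 = d4 + d9 = 9
  d11 = d4/2 = 1/4
Walk from origin (0, 0):
  seg 1: left by d4 = 1/2 → (-1/2, 0)
  seg 2: down by d2 = 14/3 → (-1/2, -14/3)
  seg 3: up by d10 = 9 → (-1/2, 13/3)
  seg 4: left by d11 = 1/4 → (-3/4, 13/3)
  seg 5: right by d9 = 17/2 → (31/4, 13/3)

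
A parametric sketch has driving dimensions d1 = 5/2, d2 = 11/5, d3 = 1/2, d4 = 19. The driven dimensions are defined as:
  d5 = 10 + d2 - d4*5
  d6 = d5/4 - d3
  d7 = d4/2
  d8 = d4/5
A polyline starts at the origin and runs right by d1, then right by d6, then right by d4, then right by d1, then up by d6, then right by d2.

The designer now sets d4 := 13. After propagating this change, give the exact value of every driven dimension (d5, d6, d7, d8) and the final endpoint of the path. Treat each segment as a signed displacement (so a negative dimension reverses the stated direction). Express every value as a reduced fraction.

d5 = -264/5
d6 = -137/10
d7 = 13/2
d8 = 13/5
endpoint = (13/2, -137/10)

Apply edit: d4 := 13
  d5 = 10 + d2 - d4*5 = -264/5
  d6 = d5/4 - d3 = -137/10
  d7 = d4/2 = 13/2
  d8 = d4/5 = 13/5
Walk from origin (0, 0):
  seg 1: right by d1 = 5/2 → (5/2, 0)
  seg 2: right by d6 = -137/10 → (-56/5, 0)
  seg 3: right by d4 = 13 → (9/5, 0)
  seg 4: right by d1 = 5/2 → (43/10, 0)
  seg 5: up by d6 = -137/10 → (43/10, -137/10)
  seg 6: right by d2 = 11/5 → (13/2, -137/10)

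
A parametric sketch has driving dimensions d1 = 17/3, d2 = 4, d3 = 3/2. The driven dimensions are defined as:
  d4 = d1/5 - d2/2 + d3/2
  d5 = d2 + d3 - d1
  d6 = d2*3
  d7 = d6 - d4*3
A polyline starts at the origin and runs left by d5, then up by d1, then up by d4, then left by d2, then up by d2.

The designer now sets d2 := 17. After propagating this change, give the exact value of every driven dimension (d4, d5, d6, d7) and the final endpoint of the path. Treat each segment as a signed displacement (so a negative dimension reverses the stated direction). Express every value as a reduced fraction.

d4 = -397/60
d5 = 77/6
d6 = 51
d7 = 1417/20
endpoint = (-179/6, 321/20)

Apply edit: d2 := 17
  d4 = d1/5 - d2/2 + d3/2 = -397/60
  d5 = d2 + d3 - d1 = 77/6
  d6 = d2*3 = 51
  d7 = d6 - d4*3 = 1417/20
Walk from origin (0, 0):
  seg 1: left by d5 = 77/6 → (-77/6, 0)
  seg 2: up by d1 = 17/3 → (-77/6, 17/3)
  seg 3: up by d4 = -397/60 → (-77/6, -19/20)
  seg 4: left by d2 = 17 → (-179/6, -19/20)
  seg 5: up by d2 = 17 → (-179/6, 321/20)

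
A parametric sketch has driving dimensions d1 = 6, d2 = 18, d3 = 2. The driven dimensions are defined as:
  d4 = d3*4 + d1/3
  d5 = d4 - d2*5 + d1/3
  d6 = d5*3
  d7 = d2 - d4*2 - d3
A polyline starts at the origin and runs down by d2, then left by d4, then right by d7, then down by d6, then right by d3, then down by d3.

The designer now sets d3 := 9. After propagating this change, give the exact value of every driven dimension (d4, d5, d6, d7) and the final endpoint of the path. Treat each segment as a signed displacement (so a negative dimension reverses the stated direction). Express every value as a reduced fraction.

Apply edit: d3 := 9
  d4 = d3*4 + d1/3 = 38
  d5 = d4 - d2*5 + d1/3 = -50
  d6 = d5*3 = -150
  d7 = d2 - d4*2 - d3 = -67
Walk from origin (0, 0):
  seg 1: down by d2 = 18 → (0, -18)
  seg 2: left by d4 = 38 → (-38, -18)
  seg 3: right by d7 = -67 → (-105, -18)
  seg 4: down by d6 = -150 → (-105, 132)
  seg 5: right by d3 = 9 → (-96, 132)
  seg 6: down by d3 = 9 → (-96, 123)

d4 = 38
d5 = -50
d6 = -150
d7 = -67
endpoint = (-96, 123)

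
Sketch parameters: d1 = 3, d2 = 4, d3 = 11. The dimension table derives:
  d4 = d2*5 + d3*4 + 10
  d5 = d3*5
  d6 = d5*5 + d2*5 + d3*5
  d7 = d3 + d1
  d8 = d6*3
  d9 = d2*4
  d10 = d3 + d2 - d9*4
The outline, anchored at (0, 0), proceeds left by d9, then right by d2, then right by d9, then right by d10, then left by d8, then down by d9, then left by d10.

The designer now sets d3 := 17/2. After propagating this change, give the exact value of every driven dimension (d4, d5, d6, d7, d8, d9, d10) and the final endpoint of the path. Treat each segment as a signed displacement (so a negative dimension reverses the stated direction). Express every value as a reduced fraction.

Apply edit: d3 := 17/2
  d4 = d2*5 + d3*4 + 10 = 64
  d5 = d3*5 = 85/2
  d6 = d5*5 + d2*5 + d3*5 = 275
  d7 = d3 + d1 = 23/2
  d8 = d6*3 = 825
  d9 = d2*4 = 16
  d10 = d3 + d2 - d9*4 = -103/2
Walk from origin (0, 0):
  seg 1: left by d9 = 16 → (-16, 0)
  seg 2: right by d2 = 4 → (-12, 0)
  seg 3: right by d9 = 16 → (4, 0)
  seg 4: right by d10 = -103/2 → (-95/2, 0)
  seg 5: left by d8 = 825 → (-1745/2, 0)
  seg 6: down by d9 = 16 → (-1745/2, -16)
  seg 7: left by d10 = -103/2 → (-821, -16)

d4 = 64
d5 = 85/2
d6 = 275
d7 = 23/2
d8 = 825
d9 = 16
d10 = -103/2
endpoint = (-821, -16)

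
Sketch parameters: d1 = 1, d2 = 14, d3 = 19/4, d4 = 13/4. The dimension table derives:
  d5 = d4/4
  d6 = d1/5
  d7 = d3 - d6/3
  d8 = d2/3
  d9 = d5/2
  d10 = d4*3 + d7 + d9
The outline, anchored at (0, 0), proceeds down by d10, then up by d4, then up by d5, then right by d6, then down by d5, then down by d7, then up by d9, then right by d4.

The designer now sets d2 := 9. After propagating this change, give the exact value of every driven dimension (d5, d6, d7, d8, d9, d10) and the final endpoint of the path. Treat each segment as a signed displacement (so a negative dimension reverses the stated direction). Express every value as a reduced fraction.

d5 = 13/16
d6 = 1/5
d7 = 281/60
d8 = 3
d9 = 13/32
d10 = 7123/480
endpoint = (69/20, -238/15)

Apply edit: d2 := 9
  d5 = d4/4 = 13/16
  d6 = d1/5 = 1/5
  d7 = d3 - d6/3 = 281/60
  d8 = d2/3 = 3
  d9 = d5/2 = 13/32
  d10 = d4*3 + d7 + d9 = 7123/480
Walk from origin (0, 0):
  seg 1: down by d10 = 7123/480 → (0, -7123/480)
  seg 2: up by d4 = 13/4 → (0, -5563/480)
  seg 3: up by d5 = 13/16 → (0, -5173/480)
  seg 4: right by d6 = 1/5 → (1/5, -5173/480)
  seg 5: down by d5 = 13/16 → (1/5, -5563/480)
  seg 6: down by d7 = 281/60 → (1/5, -7811/480)
  seg 7: up by d9 = 13/32 → (1/5, -238/15)
  seg 8: right by d4 = 13/4 → (69/20, -238/15)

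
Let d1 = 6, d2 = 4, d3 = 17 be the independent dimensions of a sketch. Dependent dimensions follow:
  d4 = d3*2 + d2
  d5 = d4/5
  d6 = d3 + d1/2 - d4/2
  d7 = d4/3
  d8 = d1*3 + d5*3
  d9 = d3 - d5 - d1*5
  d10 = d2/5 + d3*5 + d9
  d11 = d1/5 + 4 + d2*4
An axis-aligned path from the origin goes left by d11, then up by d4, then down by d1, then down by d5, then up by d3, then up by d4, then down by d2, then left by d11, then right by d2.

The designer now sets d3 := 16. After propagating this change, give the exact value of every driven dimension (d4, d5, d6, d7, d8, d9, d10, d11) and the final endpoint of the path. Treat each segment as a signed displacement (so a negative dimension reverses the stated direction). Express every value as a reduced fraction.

Apply edit: d3 := 16
  d4 = d3*2 + d2 = 36
  d5 = d4/5 = 36/5
  d6 = d3 + d1/2 - d4/2 = 1
  d7 = d4/3 = 12
  d8 = d1*3 + d5*3 = 198/5
  d9 = d3 - d5 - d1*5 = -106/5
  d10 = d2/5 + d3*5 + d9 = 298/5
  d11 = d1/5 + 4 + d2*4 = 106/5
Walk from origin (0, 0):
  seg 1: left by d11 = 106/5 → (-106/5, 0)
  seg 2: up by d4 = 36 → (-106/5, 36)
  seg 3: down by d1 = 6 → (-106/5, 30)
  seg 4: down by d5 = 36/5 → (-106/5, 114/5)
  seg 5: up by d3 = 16 → (-106/5, 194/5)
  seg 6: up by d4 = 36 → (-106/5, 374/5)
  seg 7: down by d2 = 4 → (-106/5, 354/5)
  seg 8: left by d11 = 106/5 → (-212/5, 354/5)
  seg 9: right by d2 = 4 → (-192/5, 354/5)

d4 = 36
d5 = 36/5
d6 = 1
d7 = 12
d8 = 198/5
d9 = -106/5
d10 = 298/5
d11 = 106/5
endpoint = (-192/5, 354/5)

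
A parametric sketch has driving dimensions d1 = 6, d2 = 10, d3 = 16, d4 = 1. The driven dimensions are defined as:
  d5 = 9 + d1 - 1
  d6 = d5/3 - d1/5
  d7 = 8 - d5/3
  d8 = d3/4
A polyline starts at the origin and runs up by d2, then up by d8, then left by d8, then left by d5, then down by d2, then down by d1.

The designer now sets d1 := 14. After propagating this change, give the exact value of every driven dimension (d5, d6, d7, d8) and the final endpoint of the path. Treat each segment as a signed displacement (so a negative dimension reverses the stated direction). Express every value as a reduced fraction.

d5 = 22
d6 = 68/15
d7 = 2/3
d8 = 4
endpoint = (-26, -10)

Apply edit: d1 := 14
  d5 = 9 + d1 - 1 = 22
  d6 = d5/3 - d1/5 = 68/15
  d7 = 8 - d5/3 = 2/3
  d8 = d3/4 = 4
Walk from origin (0, 0):
  seg 1: up by d2 = 10 → (0, 10)
  seg 2: up by d8 = 4 → (0, 14)
  seg 3: left by d8 = 4 → (-4, 14)
  seg 4: left by d5 = 22 → (-26, 14)
  seg 5: down by d2 = 10 → (-26, 4)
  seg 6: down by d1 = 14 → (-26, -10)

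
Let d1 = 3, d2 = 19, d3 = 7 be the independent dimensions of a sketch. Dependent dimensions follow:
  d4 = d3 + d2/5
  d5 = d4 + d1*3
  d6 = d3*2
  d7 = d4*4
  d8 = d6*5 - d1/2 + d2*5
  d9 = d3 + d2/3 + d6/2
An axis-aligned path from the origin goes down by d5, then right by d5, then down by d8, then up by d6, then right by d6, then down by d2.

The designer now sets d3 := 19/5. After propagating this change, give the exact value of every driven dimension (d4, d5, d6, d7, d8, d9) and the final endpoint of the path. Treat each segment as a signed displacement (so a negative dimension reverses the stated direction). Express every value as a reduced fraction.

d4 = 38/5
d5 = 83/5
d6 = 38/5
d7 = 152/5
d8 = 263/2
d9 = 209/15
endpoint = (121/5, -319/2)

Apply edit: d3 := 19/5
  d4 = d3 + d2/5 = 38/5
  d5 = d4 + d1*3 = 83/5
  d6 = d3*2 = 38/5
  d7 = d4*4 = 152/5
  d8 = d6*5 - d1/2 + d2*5 = 263/2
  d9 = d3 + d2/3 + d6/2 = 209/15
Walk from origin (0, 0):
  seg 1: down by d5 = 83/5 → (0, -83/5)
  seg 2: right by d5 = 83/5 → (83/5, -83/5)
  seg 3: down by d8 = 263/2 → (83/5, -1481/10)
  seg 4: up by d6 = 38/5 → (83/5, -281/2)
  seg 5: right by d6 = 38/5 → (121/5, -281/2)
  seg 6: down by d2 = 19 → (121/5, -319/2)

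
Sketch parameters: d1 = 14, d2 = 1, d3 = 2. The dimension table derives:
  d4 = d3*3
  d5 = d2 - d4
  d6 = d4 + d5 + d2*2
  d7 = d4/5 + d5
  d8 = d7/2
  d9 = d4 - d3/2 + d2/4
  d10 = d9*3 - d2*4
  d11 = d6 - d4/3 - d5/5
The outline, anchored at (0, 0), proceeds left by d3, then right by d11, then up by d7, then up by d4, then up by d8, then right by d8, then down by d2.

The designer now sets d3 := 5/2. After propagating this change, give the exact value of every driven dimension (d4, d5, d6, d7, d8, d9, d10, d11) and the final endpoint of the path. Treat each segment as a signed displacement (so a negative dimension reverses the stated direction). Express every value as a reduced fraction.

Apply edit: d3 := 5/2
  d4 = d3*3 = 15/2
  d5 = d2 - d4 = -13/2
  d6 = d4 + d5 + d2*2 = 3
  d7 = d4/5 + d5 = -5
  d8 = d7/2 = -5/2
  d9 = d4 - d3/2 + d2/4 = 13/2
  d10 = d9*3 - d2*4 = 31/2
  d11 = d6 - d4/3 - d5/5 = 9/5
Walk from origin (0, 0):
  seg 1: left by d3 = 5/2 → (-5/2, 0)
  seg 2: right by d11 = 9/5 → (-7/10, 0)
  seg 3: up by d7 = -5 → (-7/10, -5)
  seg 4: up by d4 = 15/2 → (-7/10, 5/2)
  seg 5: up by d8 = -5/2 → (-7/10, 0)
  seg 6: right by d8 = -5/2 → (-16/5, 0)
  seg 7: down by d2 = 1 → (-16/5, -1)

d4 = 15/2
d5 = -13/2
d6 = 3
d7 = -5
d8 = -5/2
d9 = 13/2
d10 = 31/2
d11 = 9/5
endpoint = (-16/5, -1)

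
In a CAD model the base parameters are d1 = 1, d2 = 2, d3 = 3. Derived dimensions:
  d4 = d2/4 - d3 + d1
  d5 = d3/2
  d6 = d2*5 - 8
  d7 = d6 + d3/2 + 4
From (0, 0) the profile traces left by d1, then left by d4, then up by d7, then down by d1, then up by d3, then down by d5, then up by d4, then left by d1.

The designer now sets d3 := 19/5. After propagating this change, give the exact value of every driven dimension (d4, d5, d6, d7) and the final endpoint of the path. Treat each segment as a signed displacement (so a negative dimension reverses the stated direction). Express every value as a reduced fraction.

d4 = -23/10
d5 = 19/10
d6 = 2
d7 = 79/10
endpoint = (3/10, 13/2)

Apply edit: d3 := 19/5
  d4 = d2/4 - d3 + d1 = -23/10
  d5 = d3/2 = 19/10
  d6 = d2*5 - 8 = 2
  d7 = d6 + d3/2 + 4 = 79/10
Walk from origin (0, 0):
  seg 1: left by d1 = 1 → (-1, 0)
  seg 2: left by d4 = -23/10 → (13/10, 0)
  seg 3: up by d7 = 79/10 → (13/10, 79/10)
  seg 4: down by d1 = 1 → (13/10, 69/10)
  seg 5: up by d3 = 19/5 → (13/10, 107/10)
  seg 6: down by d5 = 19/10 → (13/10, 44/5)
  seg 7: up by d4 = -23/10 → (13/10, 13/2)
  seg 8: left by d1 = 1 → (3/10, 13/2)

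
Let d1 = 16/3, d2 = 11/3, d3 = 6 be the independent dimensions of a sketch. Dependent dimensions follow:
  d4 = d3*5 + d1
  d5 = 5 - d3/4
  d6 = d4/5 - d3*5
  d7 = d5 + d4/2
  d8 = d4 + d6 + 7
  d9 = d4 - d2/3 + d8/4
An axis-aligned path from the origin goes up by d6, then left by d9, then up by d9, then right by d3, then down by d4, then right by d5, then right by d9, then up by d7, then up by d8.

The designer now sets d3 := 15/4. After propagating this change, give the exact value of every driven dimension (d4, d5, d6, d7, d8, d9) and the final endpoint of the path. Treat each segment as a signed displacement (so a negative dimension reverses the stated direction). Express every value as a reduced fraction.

Apply edit: d3 := 15/4
  d4 = d3*5 + d1 = 289/12
  d5 = 5 - d3/4 = 65/16
  d6 = d4/5 - d3*5 = -209/15
  d7 = d5 + d4/2 = 773/48
  d8 = d4 + d6 + 7 = 343/20
  d9 = d4 - d2/3 + d8/4 = 19547/720
Walk from origin (0, 0):
  seg 1: up by d6 = -209/15 → (0, -209/15)
  seg 2: left by d9 = 19547/720 → (-19547/720, -209/15)
  seg 3: up by d9 = 19547/720 → (-19547/720, 1903/144)
  seg 4: right by d3 = 15/4 → (-16847/720, 1903/144)
  seg 5: down by d4 = 289/12 → (-16847/720, -1565/144)
  seg 6: right by d5 = 65/16 → (-6961/360, -1565/144)
  seg 7: right by d9 = 19547/720 → (125/16, -1565/144)
  seg 8: up by d7 = 773/48 → (125/16, 377/72)
  seg 9: up by d8 = 343/20 → (125/16, 8059/360)

d4 = 289/12
d5 = 65/16
d6 = -209/15
d7 = 773/48
d8 = 343/20
d9 = 19547/720
endpoint = (125/16, 8059/360)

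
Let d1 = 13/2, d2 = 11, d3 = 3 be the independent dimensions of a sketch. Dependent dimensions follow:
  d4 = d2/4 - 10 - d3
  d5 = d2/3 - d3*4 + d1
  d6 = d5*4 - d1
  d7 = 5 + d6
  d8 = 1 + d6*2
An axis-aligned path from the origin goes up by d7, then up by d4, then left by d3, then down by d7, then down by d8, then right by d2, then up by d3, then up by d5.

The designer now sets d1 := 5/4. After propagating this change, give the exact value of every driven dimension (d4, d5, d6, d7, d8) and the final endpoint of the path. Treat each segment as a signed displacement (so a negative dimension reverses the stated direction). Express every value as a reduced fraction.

Apply edit: d1 := 5/4
  d4 = d2/4 - 10 - d3 = -41/4
  d5 = d2/3 - d3*4 + d1 = -85/12
  d6 = d5*4 - d1 = -355/12
  d7 = 5 + d6 = -295/12
  d8 = 1 + d6*2 = -349/6
Walk from origin (0, 0):
  seg 1: up by d7 = -295/12 → (0, -295/12)
  seg 2: up by d4 = -41/4 → (0, -209/6)
  seg 3: left by d3 = 3 → (-3, -209/6)
  seg 4: down by d7 = -295/12 → (-3, -41/4)
  seg 5: down by d8 = -349/6 → (-3, 575/12)
  seg 6: right by d2 = 11 → (8, 575/12)
  seg 7: up by d3 = 3 → (8, 611/12)
  seg 8: up by d5 = -85/12 → (8, 263/6)

d4 = -41/4
d5 = -85/12
d6 = -355/12
d7 = -295/12
d8 = -349/6
endpoint = (8, 263/6)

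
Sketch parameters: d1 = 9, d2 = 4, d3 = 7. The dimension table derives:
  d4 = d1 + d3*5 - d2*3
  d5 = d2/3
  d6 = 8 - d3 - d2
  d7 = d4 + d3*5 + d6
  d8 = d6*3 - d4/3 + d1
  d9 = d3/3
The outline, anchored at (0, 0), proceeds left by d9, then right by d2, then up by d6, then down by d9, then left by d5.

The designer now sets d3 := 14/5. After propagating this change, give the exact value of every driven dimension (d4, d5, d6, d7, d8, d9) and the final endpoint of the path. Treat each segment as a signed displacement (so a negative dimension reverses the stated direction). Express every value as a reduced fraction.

Apply edit: d3 := 14/5
  d4 = d1 + d3*5 - d2*3 = 11
  d5 = d2/3 = 4/3
  d6 = 8 - d3 - d2 = 6/5
  d7 = d4 + d3*5 + d6 = 131/5
  d8 = d6*3 - d4/3 + d1 = 134/15
  d9 = d3/3 = 14/15
Walk from origin (0, 0):
  seg 1: left by d9 = 14/15 → (-14/15, 0)
  seg 2: right by d2 = 4 → (46/15, 0)
  seg 3: up by d6 = 6/5 → (46/15, 6/5)
  seg 4: down by d9 = 14/15 → (46/15, 4/15)
  seg 5: left by d5 = 4/3 → (26/15, 4/15)

d4 = 11
d5 = 4/3
d6 = 6/5
d7 = 131/5
d8 = 134/15
d9 = 14/15
endpoint = (26/15, 4/15)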